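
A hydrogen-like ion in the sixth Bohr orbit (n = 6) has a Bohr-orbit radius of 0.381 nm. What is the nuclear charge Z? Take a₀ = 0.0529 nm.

r_n = n²a₀/Z ⇒ Z = n²a₀/r = 6² × 0.0529 / 0.381 ≈ 5.00
Z = 5

5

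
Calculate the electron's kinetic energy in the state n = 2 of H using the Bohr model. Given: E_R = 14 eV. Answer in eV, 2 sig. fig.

For a Coulomb orbit the virial theorem gives K = −E_n.
E_n = −E_R·Z²/n², so K = E_R·Z²/n² = 14 × 1²/2² = 3.5 eV

3.5 eV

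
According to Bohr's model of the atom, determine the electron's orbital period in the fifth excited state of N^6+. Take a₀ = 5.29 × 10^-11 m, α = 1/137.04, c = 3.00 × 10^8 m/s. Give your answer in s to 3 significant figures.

r = n²a₀/Z = 6²·5.29 × 10^-11/7 = 2.72 × 10^-10 m
v = Zαc/n = 7·0.00730·3.00 × 10^8/6 = 2.55 × 10^6 m/s
T = 2πr/v = 6.69 × 10^-16 s

6.69 × 10^-16 s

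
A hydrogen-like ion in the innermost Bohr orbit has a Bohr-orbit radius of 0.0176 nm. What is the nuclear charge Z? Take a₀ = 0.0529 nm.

r_n = n²a₀/Z ⇒ Z = n²a₀/r = 1² × 0.0529 / 0.0176 ≈ 3.01
Z = 3

3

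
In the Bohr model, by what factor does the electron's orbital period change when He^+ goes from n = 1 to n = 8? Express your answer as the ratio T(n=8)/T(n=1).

512

T ∝ Z^-2 · n^3; with Z fixed, T ∝ n^3.
T(n=8)/T(n=1) = (8/1)^3 = 512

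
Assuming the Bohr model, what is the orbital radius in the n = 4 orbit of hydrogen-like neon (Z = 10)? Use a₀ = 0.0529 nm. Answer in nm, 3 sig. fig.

0.0846 nm

r_n = n²a₀/Z = 4² × 0.0529 / 10
    = 16 × 0.0529 / 10 = 0.0846 nm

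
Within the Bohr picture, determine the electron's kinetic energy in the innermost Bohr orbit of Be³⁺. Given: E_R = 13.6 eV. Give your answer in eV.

218 eV

For a Coulomb orbit the virial theorem gives K = −E_n.
E_n = −E_R·Z²/n², so K = E_R·Z²/n² = 13.6 × 4²/1² = 218 eV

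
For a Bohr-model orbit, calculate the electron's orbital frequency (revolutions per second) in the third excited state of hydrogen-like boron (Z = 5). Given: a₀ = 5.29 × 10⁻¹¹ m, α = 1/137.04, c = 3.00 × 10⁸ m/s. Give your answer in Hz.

2.57 × 10¹⁵ Hz

r = n²a₀/Z = 1.69 × 10⁻¹⁰ m, v = Zαc/n = 2.74 × 10⁶ m/s
f = v/(2πr) = 2.57 × 10¹⁵ Hz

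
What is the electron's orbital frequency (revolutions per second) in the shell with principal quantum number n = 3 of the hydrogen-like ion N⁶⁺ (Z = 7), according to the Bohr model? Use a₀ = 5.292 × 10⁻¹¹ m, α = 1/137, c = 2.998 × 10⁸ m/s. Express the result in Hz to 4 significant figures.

r = n²a₀/Z = 6.804 × 10⁻¹¹ m, v = Zαc/n = 5.106 × 10⁶ m/s
f = v/(2πr) = 1.194 × 10¹⁶ Hz

1.194 × 10¹⁶ Hz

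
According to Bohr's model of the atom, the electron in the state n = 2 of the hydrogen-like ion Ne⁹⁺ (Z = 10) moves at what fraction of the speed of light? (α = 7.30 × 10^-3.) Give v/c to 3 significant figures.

v_n = Zαc/n, so v/c = Zα/n = 10 × 0.00730 / 2 = 0.0365

0.0365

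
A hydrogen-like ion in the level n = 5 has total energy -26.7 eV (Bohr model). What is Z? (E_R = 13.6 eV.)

E_n = −E_R Z²/n² ⇒ Z² = −E_n n²/E_R = 26.7 × 5² / 13.6 ≈ 49.08
Z = 7

7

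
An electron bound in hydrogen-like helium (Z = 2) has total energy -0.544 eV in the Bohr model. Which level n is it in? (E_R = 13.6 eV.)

E_n = −E_R Z²/n² ⇒ n² = E_R Z²/(−E_n) = 13.6 × 2² / 0.544 ≈ 100.00
n = 10

10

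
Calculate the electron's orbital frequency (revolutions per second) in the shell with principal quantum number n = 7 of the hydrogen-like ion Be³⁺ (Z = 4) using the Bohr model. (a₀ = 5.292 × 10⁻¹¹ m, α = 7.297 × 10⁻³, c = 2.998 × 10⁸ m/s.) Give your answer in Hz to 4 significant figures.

3.069 × 10¹⁴ Hz

r = n²a₀/Z = 6.483 × 10⁻¹⁰ m, v = Zαc/n = 1.250 × 10⁶ m/s
f = v/(2πr) = 3.069 × 10¹⁴ Hz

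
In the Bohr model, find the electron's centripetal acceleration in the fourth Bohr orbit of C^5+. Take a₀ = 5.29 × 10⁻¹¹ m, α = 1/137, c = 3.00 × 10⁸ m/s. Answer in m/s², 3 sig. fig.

7.65 × 10²² m/s²

r = n²a₀/Z = 1.41 × 10⁻¹⁰ m, v = Zαc/n = 3.28 × 10⁶ m/s
a = v²/r = (3.28 × 10⁶)² / 1.41 × 10⁻¹⁰ = 7.65 × 10²² m/s²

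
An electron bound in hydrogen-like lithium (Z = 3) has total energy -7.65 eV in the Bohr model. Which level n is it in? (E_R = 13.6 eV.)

E_n = −E_R Z²/n² ⇒ n² = E_R Z²/(−E_n) = 13.6 × 3² / 7.65 ≈ 16.00
n = 4

4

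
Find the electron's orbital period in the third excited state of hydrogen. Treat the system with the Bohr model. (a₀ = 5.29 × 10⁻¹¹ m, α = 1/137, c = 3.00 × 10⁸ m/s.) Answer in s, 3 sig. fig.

9.71 × 10⁻¹⁵ s

r = n²a₀/Z = 4²·5.29 × 10⁻¹¹/1 = 8.46 × 10⁻¹⁰ m
v = Zαc/n = 1·0.00730·3.00 × 10⁸/4 = 5.47 × 10⁵ m/s
T = 2πr/v = 9.71 × 10⁻¹⁵ s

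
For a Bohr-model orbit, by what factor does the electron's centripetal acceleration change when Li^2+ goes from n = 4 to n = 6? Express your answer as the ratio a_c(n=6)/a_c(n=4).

a_c ∝ Z^3 · n^-4; with Z fixed, a_c ∝ n^-4.
a_c(n=6)/a_c(n=4) = (6/4)^-4 = 16/81

16/81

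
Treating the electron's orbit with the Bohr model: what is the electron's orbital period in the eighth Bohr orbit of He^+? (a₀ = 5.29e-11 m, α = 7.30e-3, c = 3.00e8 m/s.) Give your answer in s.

1.94e-14 s

r = n²a₀/Z = 8²·5.29e-11/2 = 1.69e-9 m
v = Zαc/n = 2·0.00730·3.00e8/8 = 5.47e5 m/s
T = 2πr/v = 1.94e-14 s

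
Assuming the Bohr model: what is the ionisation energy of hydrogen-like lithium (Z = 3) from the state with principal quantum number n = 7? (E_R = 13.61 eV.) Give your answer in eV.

2.500 eV

E_n = −E_R·Z²/n² = −13.61 × 3²/7² eV = -2.500 eV
Ionisation energy = −E_n = 2.500 eV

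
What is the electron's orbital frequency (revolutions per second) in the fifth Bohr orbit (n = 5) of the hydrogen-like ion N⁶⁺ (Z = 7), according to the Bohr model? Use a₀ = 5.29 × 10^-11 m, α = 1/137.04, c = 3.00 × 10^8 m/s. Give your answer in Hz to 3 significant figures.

2.58 × 10^15 Hz

r = n²a₀/Z = 1.89 × 10^-10 m, v = Zαc/n = 3.06 × 10^6 m/s
f = v/(2πr) = 2.58 × 10^15 Hz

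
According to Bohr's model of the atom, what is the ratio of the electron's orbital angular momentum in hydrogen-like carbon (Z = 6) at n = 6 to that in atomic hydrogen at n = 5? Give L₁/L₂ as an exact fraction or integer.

L = nℏ is independent of Z.
L₁/L₂ = n₁/n₂ = 6/5 = 6/5

6/5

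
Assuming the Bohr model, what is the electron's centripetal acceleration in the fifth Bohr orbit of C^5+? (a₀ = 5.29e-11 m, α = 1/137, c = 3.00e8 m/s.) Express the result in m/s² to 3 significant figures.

3.13e22 m/s²

r = n²a₀/Z = 2.20e-10 m, v = Zαc/n = 2.63e6 m/s
a = v²/r = (2.63e6)² / 2.20e-10 = 3.13e22 m/s²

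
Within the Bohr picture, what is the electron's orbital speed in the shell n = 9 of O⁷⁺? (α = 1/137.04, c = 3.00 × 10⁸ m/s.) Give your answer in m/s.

v_n = Zαc/n = 8 × 0.00730 × 3.00 × 10⁸ / 9
    = 1.95 × 10⁶ m/s

1.95 × 10⁶ m/s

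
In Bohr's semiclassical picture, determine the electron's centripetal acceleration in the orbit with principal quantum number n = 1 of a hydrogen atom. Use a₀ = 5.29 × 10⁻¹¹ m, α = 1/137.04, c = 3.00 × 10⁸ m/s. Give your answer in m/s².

9.06 × 10²² m/s²

r = n²a₀/Z = 5.29 × 10⁻¹¹ m, v = Zαc/n = 2.19 × 10⁶ m/s
a = v²/r = (2.19 × 10⁶)² / 5.29 × 10⁻¹¹ = 9.06 × 10²² m/s²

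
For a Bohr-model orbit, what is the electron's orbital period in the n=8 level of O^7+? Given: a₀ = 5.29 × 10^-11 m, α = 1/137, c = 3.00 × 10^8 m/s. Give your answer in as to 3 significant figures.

1210 as

r = n²a₀/Z = 8²·5.29 × 10^-11/8 = 4.23 × 10^-10 m
v = Zαc/n = 8·0.00730·3.00 × 10^8/8 = 2.19 × 10^6 m/s
T = 2πr/v = 1.21 × 10^-15 s = 1210 as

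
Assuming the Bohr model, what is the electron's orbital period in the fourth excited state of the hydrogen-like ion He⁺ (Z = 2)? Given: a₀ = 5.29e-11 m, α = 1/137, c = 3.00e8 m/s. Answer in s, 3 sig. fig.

4.74e-15 s

r = n²a₀/Z = 5²·5.29e-11/2 = 6.61e-10 m
v = Zαc/n = 2·0.00730·3.00e8/5 = 8.76e5 m/s
T = 2πr/v = 4.74e-15 s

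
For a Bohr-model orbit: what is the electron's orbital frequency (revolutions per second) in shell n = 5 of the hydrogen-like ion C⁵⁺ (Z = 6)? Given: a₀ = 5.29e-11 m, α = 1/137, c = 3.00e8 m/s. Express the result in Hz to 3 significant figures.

r = n²a₀/Z = 2.20e-10 m, v = Zαc/n = 2.63e6 m/s
f = v/(2πr) = 1.90e15 Hz

1.90e15 Hz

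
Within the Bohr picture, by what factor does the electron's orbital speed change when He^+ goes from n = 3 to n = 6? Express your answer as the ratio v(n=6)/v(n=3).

v ∝ Z^1 · n^-1; with Z fixed, v ∝ n^-1.
v(n=6)/v(n=3) = (6/3)^-1 = 1/2

1/2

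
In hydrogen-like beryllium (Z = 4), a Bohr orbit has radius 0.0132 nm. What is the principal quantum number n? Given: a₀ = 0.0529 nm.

1

r_n = n²a₀/Z ⇒ n² = rZ/a₀ = 0.0132 × 4 / 0.0529 ≈ 1.00
n = 1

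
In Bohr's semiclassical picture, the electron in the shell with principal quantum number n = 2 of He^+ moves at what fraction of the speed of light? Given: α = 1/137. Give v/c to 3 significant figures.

0.00730

v_n = Zαc/n, so v/c = Zα/n = 2 × 0.00730 / 2 = 0.00730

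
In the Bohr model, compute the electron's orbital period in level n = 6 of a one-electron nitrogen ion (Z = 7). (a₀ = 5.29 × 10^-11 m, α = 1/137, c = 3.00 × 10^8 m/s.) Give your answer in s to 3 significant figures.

6.69 × 10^-16 s

r = n²a₀/Z = 6²·5.29 × 10^-11/7 = 2.72 × 10^-10 m
v = Zαc/n = 7·0.00730·3.00 × 10^8/6 = 2.55 × 10^6 m/s
T = 2πr/v = 6.69 × 10^-16 s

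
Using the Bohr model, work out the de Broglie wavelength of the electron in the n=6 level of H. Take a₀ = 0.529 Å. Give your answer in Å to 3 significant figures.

19.9 Å

The Bohr quantisation condition is nλ = 2πr_n.
r_n = n²a₀/Z = 19.0 Å
λ = 2πr_n/n = 2π·19.0/6 = 19.9 Å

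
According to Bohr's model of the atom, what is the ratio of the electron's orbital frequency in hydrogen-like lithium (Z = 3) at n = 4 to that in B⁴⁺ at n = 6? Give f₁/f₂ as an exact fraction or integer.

f ∝ Z^2 · n^-3
f₁/f₂ = (3/5)^2 · (4/6)^-3 = 243/200

243/200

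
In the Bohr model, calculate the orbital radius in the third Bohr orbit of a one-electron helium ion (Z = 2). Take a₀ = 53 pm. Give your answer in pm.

r_n = n²a₀/Z = 3² × 53 / 2
    = 9 × 53 / 2 = 240 pm

240 pm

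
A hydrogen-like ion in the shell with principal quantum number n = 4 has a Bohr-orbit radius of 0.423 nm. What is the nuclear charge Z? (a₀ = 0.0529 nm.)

r_n = n²a₀/Z ⇒ Z = n²a₀/r = 4² × 0.0529 / 0.423 ≈ 2.00
Z = 2

2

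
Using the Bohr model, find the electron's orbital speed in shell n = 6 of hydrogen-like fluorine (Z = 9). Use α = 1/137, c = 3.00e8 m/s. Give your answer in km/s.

v_n = Zαc/n = 9 × 0.00730 × 3.00e8 / 6
    = 3280 km/s

3280 km/s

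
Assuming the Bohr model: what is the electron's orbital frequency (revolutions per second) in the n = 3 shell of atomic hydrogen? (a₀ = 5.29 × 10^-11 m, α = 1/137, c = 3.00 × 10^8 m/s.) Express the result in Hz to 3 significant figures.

2.44 × 10^14 Hz

r = n²a₀/Z = 4.76 × 10^-10 m, v = Zαc/n = 7.30 × 10^5 m/s
f = v/(2πr) = 2.44 × 10^14 Hz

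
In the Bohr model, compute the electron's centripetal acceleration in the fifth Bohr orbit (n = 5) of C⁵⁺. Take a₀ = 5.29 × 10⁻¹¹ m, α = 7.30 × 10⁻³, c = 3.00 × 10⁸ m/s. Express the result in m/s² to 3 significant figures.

r = n²a₀/Z = 2.20 × 10⁻¹⁰ m, v = Zαc/n = 2.63 × 10⁶ m/s
a = v²/r = (2.63 × 10⁶)² / 2.20 × 10⁻¹⁰ = 3.13 × 10²² m/s²

3.13 × 10²² m/s²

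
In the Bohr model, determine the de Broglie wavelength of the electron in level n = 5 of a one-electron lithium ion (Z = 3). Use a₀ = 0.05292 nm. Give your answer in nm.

The Bohr quantisation condition is nλ = 2πr_n.
r_n = n²a₀/Z = 0.4410 nm
λ = 2πr_n/n = 2π·0.4410/5 = 0.5542 nm

0.5542 nm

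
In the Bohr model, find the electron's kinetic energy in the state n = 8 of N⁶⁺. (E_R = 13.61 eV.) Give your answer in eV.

For a Coulomb orbit the virial theorem gives K = −E_n.
E_n = −E_R·Z²/n², so K = E_R·Z²/n² = 13.61 × 7²/8² = 10.42 eV

10.42 eV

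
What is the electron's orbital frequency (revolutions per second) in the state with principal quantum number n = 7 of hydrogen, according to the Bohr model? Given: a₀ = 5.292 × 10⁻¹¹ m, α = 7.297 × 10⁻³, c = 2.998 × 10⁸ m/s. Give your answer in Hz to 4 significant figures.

1.918 × 10¹³ Hz

r = n²a₀/Z = 2.593 × 10⁻⁹ m, v = Zαc/n = 3.125 × 10⁵ m/s
f = v/(2πr) = 1.918 × 10¹³ Hz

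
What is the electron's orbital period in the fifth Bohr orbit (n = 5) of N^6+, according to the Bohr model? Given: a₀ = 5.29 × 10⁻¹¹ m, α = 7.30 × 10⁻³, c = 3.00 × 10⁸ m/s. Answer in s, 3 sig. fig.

3.87 × 10⁻¹⁶ s

r = n²a₀/Z = 5²·5.29 × 10⁻¹¹/7 = 1.89 × 10⁻¹⁰ m
v = Zαc/n = 7·0.00730·3.00 × 10⁸/5 = 3.07 × 10⁶ m/s
T = 2πr/v = 3.87 × 10⁻¹⁶ s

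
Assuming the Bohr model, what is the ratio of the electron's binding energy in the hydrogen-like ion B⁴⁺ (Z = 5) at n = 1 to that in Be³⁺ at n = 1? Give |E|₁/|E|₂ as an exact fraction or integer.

|E| ∝ Z^2 · n^-2
|E|₁/|E|₂ = (5/4)^2 · (1/1)^-2 = 25/16

25/16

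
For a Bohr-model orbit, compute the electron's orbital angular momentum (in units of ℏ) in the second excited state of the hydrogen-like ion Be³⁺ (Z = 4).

3

L_n = nℏ, so L/ℏ = n = 3.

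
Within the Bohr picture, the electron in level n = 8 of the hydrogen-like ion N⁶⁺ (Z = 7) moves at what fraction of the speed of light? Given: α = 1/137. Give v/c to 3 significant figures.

v_n = Zαc/n, so v/c = Zα/n = 7 × 0.00730 / 8 = 0.00639

0.00639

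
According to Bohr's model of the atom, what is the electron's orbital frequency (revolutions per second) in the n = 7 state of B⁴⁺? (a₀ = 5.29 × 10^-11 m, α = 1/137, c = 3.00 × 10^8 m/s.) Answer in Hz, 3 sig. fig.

r = n²a₀/Z = 5.18 × 10^-10 m, v = Zαc/n = 1.56 × 10^6 m/s
f = v/(2πr) = 4.80 × 10^14 Hz

4.80 × 10^14 Hz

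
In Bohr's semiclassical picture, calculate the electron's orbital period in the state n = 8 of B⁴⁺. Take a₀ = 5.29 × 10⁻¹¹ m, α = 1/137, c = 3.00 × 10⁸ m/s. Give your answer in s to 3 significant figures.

3.11 × 10⁻¹⁵ s

r = n²a₀/Z = 8²·5.29 × 10⁻¹¹/5 = 6.77 × 10⁻¹⁰ m
v = Zαc/n = 5·0.00730·3.00 × 10⁸/8 = 1.37 × 10⁶ m/s
T = 2πr/v = 3.11 × 10⁻¹⁵ s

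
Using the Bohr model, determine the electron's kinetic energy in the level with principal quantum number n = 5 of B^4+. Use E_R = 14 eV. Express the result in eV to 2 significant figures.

14 eV

For a Coulomb orbit the virial theorem gives K = −E_n.
E_n = −E_R·Z²/n², so K = E_R·Z²/n² = 14 × 5²/5² = 14 eV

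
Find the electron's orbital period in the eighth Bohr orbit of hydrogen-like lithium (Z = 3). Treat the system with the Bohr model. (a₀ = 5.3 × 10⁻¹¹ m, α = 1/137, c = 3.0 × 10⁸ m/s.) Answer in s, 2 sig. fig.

8.7 × 10⁻¹⁵ s

r = n²a₀/Z = 8²·5.3 × 10⁻¹¹/3 = 1.1 × 10⁻⁹ m
v = Zαc/n = 3·0.0073·3.0 × 10⁸/8 = 8.2 × 10⁵ m/s
T = 2πr/v = 8.7 × 10⁻¹⁵ s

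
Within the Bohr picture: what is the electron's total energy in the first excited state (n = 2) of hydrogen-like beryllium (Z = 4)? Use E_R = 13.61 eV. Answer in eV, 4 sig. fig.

-54.44 eV

E_n = −E_R·Z²/n² = −13.61 × 4²/2² = -54.44 eV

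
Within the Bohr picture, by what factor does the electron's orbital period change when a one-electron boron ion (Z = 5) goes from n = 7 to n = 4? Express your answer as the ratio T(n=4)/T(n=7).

T ∝ Z^-2 · n^3; with Z fixed, T ∝ n^3.
T(n=4)/T(n=7) = (4/7)^3 = 64/343

64/343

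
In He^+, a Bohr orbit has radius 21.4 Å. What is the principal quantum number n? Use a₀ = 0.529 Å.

9

r_n = n²a₀/Z ⇒ n² = rZ/a₀ = 21.4 × 2 / 0.529 ≈ 80.91
n = 9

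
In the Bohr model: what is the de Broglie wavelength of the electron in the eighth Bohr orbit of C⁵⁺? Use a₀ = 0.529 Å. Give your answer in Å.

4.43 Å

The Bohr quantisation condition is nλ = 2πr_n.
r_n = n²a₀/Z = 5.64 Å
λ = 2πr_n/n = 2π·5.64/8 = 4.43 Å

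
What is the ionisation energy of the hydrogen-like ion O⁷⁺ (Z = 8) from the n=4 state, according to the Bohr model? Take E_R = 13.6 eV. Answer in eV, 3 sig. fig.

E_n = −E_R·Z²/n² = −13.6 × 8²/4² eV = -54.4 eV
Ionisation energy = −E_n = 54.4 eV

54.4 eV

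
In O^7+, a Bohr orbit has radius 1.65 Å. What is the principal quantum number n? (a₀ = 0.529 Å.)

r_n = n²a₀/Z ⇒ n² = rZ/a₀ = 1.65 × 8 / 0.529 ≈ 24.95
n = 5

5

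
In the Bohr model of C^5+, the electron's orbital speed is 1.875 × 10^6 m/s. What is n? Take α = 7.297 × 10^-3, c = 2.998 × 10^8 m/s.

7

v_n = Zαc/n ⇒ n = Zαc/v = 6 × 0.007297 × 2.998 × 10^8 / 1.875 × 10^6 ≈ 7.00
n = 7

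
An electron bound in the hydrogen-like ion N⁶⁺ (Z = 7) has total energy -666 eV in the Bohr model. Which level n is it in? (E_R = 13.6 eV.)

E_n = −E_R Z²/n² ⇒ n² = E_R Z²/(−E_n) = 13.6 × 7² / 666 ≈ 1.00
n = 1

1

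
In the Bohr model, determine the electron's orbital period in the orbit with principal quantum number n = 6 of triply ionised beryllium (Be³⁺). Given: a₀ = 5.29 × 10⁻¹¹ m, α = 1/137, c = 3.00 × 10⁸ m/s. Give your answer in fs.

r = n²a₀/Z = 6²·5.29 × 10⁻¹¹/4 = 4.76 × 10⁻¹⁰ m
v = Zαc/n = 4·0.00730·3.00 × 10⁸/6 = 1.46 × 10⁶ m/s
T = 2πr/v = 2.05 × 10⁻¹⁵ s = 2.05 fs

2.05 fs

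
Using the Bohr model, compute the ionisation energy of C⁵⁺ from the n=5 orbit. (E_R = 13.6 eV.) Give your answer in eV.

19.6 eV

E_n = −E_R·Z²/n² = −13.6 × 6²/5² eV = -19.6 eV
Ionisation energy = −E_n = 19.6 eV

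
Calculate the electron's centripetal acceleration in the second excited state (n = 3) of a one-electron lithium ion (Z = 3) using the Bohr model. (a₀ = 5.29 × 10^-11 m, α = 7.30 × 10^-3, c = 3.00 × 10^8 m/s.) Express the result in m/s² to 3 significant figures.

3.02 × 10^22 m/s²

r = n²a₀/Z = 1.59 × 10^-10 m, v = Zαc/n = 2.19 × 10^6 m/s
a = v²/r = (2.19 × 10^6)² / 1.59 × 10^-10 = 3.02 × 10^22 m/s²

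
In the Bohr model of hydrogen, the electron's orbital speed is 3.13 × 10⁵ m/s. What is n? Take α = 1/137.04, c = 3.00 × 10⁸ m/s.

v_n = Zαc/n ⇒ n = Zαc/v = 1 × 0.00730 × 3.00 × 10⁸ / 3.13 × 10⁵ ≈ 6.99
n = 7

7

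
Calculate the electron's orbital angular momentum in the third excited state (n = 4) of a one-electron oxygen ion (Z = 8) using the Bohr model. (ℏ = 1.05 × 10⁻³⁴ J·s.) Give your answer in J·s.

4.20 × 10⁻³⁴ J·s

L_n = nℏ = 4 × 1.05 × 10⁻³⁴ = 4.20 × 10⁻³⁴ J·s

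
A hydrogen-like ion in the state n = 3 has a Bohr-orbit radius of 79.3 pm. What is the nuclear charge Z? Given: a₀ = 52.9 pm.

6

r_n = n²a₀/Z ⇒ Z = n²a₀/r = 3² × 52.9 / 79.3 ≈ 6.00
Z = 6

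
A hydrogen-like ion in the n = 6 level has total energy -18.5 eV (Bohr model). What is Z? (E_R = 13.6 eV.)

E_n = −E_R Z²/n² ⇒ Z² = −E_n n²/E_R = 18.5 × 6² / 13.6 ≈ 48.97
Z = 7

7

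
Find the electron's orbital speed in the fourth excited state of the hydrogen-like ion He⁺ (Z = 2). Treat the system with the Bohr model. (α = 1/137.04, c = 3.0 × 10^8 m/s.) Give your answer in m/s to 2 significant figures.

v_n = Zαc/n = 2 × 0.0073 × 3.0 × 10^8 / 5
    = 8.8 × 10^5 m/s

8.8 × 10^5 m/s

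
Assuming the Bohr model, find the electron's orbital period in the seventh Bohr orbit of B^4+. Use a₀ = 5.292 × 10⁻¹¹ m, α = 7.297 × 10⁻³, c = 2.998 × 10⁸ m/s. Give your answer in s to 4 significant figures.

2.085 × 10⁻¹⁵ s

r = n²a₀/Z = 7²·5.292 × 10⁻¹¹/5 = 5.186 × 10⁻¹⁰ m
v = Zαc/n = 5·0.007297·2.998 × 10⁸/7 = 1.563 × 10⁶ m/s
T = 2πr/v = 2.085 × 10⁻¹⁵ s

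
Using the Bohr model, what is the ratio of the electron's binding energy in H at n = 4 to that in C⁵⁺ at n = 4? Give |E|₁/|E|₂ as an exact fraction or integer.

|E| ∝ Z^2 · n^-2
|E|₁/|E|₂ = (1/6)^2 · (4/4)^-2 = 1/36

1/36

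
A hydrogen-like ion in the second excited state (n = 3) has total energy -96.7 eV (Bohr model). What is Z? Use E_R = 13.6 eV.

8

E_n = −E_R Z²/n² ⇒ Z² = −E_n n²/E_R = 96.7 × 3² / 13.6 ≈ 63.99
Z = 8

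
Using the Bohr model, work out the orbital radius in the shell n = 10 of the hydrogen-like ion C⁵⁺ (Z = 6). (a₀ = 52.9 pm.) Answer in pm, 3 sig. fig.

r_n = n²a₀/Z = 10² × 52.9 / 6
    = 100 × 52.9 / 6 = 882 pm

882 pm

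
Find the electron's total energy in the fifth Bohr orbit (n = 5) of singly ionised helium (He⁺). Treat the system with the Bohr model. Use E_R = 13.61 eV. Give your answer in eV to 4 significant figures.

E_n = −E_R·Z²/n² = −13.61 × 2²/5² = -2.178 eV

-2.178 eV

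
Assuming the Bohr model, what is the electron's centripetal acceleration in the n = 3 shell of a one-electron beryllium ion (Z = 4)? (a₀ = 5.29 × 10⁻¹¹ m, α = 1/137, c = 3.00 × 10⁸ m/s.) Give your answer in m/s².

7.16 × 10²² m/s²

r = n²a₀/Z = 1.19 × 10⁻¹⁰ m, v = Zαc/n = 2.92 × 10⁶ m/s
a = v²/r = (2.92 × 10⁶)² / 1.19 × 10⁻¹⁰ = 7.16 × 10²² m/s²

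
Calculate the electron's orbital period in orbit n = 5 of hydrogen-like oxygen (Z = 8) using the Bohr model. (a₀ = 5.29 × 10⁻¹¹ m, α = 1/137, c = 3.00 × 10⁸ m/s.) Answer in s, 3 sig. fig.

2.96 × 10⁻¹⁶ s

r = n²a₀/Z = 5²·5.29 × 10⁻¹¹/8 = 1.65 × 10⁻¹⁰ m
v = Zαc/n = 8·0.00730·3.00 × 10⁸/5 = 3.50 × 10⁶ m/s
T = 2πr/v = 2.96 × 10⁻¹⁶ s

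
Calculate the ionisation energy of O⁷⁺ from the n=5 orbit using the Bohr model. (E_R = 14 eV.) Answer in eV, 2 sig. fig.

36 eV

E_n = −E_R·Z²/n² = −14 × 8²/5² eV = -36 eV
Ionisation energy = −E_n = 36 eV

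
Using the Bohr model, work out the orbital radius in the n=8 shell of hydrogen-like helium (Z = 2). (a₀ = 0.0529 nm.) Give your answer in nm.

1.69 nm

r_n = n²a₀/Z = 8² × 0.0529 / 2
    = 64 × 0.0529 / 2 = 1.69 nm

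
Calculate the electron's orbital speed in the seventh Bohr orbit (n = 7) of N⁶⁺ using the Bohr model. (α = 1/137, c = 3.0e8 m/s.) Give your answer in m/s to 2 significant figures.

2.2e6 m/s

v_n = Zαc/n = 7 × 0.0073 × 3.0e8 / 7
    = 2.2e6 m/s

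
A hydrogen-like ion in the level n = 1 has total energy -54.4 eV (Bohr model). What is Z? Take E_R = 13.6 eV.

2

E_n = −E_R Z²/n² ⇒ Z² = −E_n n²/E_R = 54.4 × 1² / 13.6 ≈ 4.00
Z = 2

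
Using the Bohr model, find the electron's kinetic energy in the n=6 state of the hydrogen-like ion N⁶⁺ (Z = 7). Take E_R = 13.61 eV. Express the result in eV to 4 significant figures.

For a Coulomb orbit the virial theorem gives K = −E_n.
E_n = −E_R·Z²/n², so K = E_R·Z²/n² = 13.61 × 7²/6² = 18.52 eV

18.52 eV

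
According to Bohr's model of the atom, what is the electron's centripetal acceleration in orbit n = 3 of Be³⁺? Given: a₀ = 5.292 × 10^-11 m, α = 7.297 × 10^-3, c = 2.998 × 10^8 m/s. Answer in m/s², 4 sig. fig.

r = n²a₀/Z = 1.191 × 10^-10 m, v = Zαc/n = 2.917 × 10^6 m/s
a = v²/r = (2.917 × 10^6)² / 1.191 × 10^-10 = 7.145 × 10^22 m/s²

7.145 × 10^22 m/s²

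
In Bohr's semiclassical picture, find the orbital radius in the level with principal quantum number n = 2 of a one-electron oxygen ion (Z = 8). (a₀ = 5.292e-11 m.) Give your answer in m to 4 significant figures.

2.646e-11 m

r_n = n²a₀/Z = 2² × 5.292e-11 / 8
    = 4 × 5.292e-11 / 8 = 2.646e-11 m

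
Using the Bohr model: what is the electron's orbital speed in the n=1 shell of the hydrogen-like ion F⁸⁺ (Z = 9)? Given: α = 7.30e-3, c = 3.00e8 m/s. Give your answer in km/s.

1.97e4 km/s

v_n = Zαc/n = 9 × 0.00730 × 3.00e8 / 1
    = 1.97e4 km/s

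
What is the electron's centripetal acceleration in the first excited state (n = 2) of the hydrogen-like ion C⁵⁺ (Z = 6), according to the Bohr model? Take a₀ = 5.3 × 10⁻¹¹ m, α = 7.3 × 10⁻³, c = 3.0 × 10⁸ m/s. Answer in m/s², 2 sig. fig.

r = n²a₀/Z = 3.5 × 10⁻¹¹ m, v = Zαc/n = 6.6 × 10⁶ m/s
a = v²/r = (6.6 × 10⁶)² / 3.5 × 10⁻¹¹ = 1.2 × 10²⁴ m/s²

1.2 × 10²⁴ m/s²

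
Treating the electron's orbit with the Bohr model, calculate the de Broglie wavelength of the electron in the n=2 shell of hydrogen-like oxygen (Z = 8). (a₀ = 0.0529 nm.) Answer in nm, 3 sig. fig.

The Bohr quantisation condition is nλ = 2πr_n.
r_n = n²a₀/Z = 0.0265 nm
λ = 2πr_n/n = 2π·0.0265/2 = 0.0831 nm

0.0831 nm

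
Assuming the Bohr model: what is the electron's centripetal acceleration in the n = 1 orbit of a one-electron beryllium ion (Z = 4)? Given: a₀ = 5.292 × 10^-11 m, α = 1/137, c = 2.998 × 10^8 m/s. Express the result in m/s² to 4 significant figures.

5.791 × 10^24 m/s²

r = n²a₀/Z = 1.323 × 10^-11 m, v = Zαc/n = 8.753 × 10^6 m/s
a = v²/r = (8.753 × 10^6)² / 1.323 × 10^-11 = 5.791 × 10^24 m/s²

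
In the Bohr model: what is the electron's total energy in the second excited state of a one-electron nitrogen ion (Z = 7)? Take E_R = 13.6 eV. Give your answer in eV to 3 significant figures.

E_n = −E_R·Z²/n² = −13.6 × 7²/3² = -74.0 eV

-74.0 eV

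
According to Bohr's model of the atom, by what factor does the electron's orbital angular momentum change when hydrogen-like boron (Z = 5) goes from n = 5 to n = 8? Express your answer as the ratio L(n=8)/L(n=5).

8/5

L = nℏ depends only on n, so L ∝ n.
L(n=8)/L(n=5) = (8/5)^1 = 8/5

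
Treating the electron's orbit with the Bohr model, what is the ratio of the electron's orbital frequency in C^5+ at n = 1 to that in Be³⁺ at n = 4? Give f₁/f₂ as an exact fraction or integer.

144

f ∝ Z^2 · n^-3
f₁/f₂ = (6/4)^2 · (1/4)^-3 = 144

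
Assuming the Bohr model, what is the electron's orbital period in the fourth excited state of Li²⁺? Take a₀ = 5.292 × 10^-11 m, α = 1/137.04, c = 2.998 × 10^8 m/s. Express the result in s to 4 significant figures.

2.111 × 10^-15 s

r = n²a₀/Z = 5²·5.292 × 10^-11/3 = 4.410 × 10^-10 m
v = Zαc/n = 3·0.007297·2.998 × 10^8/5 = 1.313 × 10^6 m/s
T = 2πr/v = 2.111 × 10^-15 s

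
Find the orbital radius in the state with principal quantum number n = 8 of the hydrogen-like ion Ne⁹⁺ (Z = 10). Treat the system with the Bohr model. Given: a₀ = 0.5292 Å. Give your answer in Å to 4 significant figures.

r_n = n²a₀/Z = 8² × 0.5292 / 10
    = 64 × 0.5292 / 10 = 3.387 Å

3.387 Å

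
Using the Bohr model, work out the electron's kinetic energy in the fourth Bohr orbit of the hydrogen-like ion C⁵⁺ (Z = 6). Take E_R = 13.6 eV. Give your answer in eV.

For a Coulomb orbit the virial theorem gives K = −E_n.
E_n = −E_R·Z²/n², so K = E_R·Z²/n² = 13.6 × 6²/4² = 30.6 eV

30.6 eV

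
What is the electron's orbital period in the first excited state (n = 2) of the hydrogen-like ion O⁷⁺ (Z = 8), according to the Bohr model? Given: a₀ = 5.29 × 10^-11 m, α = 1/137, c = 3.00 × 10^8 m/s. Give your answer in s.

r = n²a₀/Z = 2²·5.29 × 10^-11/8 = 2.65 × 10^-11 m
v = Zαc/n = 8·0.00730·3.00 × 10^8/2 = 8.76 × 10^6 m/s
T = 2πr/v = 1.90 × 10^-17 s

1.90 × 10^-17 s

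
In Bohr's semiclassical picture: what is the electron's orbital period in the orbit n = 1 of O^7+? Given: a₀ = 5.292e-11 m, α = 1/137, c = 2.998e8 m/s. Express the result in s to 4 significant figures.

r = n²a₀/Z = 1²·5.292e-11/8 = 6.615e-12 m
v = Zαc/n = 8·0.007299·2.998e8/1 = 1.751e7 m/s
T = 2πr/v = 2.374e-18 s

2.374e-18 s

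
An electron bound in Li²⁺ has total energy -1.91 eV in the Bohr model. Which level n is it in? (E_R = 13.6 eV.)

8

E_n = −E_R Z²/n² ⇒ n² = E_R Z²/(−E_n) = 13.6 × 3² / 1.91 ≈ 64.08
n = 8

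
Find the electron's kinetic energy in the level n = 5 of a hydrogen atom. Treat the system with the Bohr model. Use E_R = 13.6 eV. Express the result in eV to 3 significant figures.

0.544 eV

For a Coulomb orbit the virial theorem gives K = −E_n.
E_n = −E_R·Z²/n², so K = E_R·Z²/n² = 13.6 × 1²/5² = 0.544 eV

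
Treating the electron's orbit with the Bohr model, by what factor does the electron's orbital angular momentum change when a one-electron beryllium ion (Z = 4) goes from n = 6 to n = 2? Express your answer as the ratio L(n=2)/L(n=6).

1/3

L = nℏ depends only on n, so L ∝ n.
L(n=2)/L(n=6) = (2/6)^1 = 1/3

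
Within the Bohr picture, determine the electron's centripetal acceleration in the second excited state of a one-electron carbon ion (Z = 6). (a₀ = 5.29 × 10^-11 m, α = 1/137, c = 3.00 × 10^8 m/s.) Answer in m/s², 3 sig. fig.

2.42 × 10^23 m/s²

r = n²a₀/Z = 7.94 × 10^-11 m, v = Zαc/n = 4.38 × 10^6 m/s
a = v²/r = (4.38 × 10^6)² / 7.94 × 10^-11 = 2.42 × 10^23 m/s²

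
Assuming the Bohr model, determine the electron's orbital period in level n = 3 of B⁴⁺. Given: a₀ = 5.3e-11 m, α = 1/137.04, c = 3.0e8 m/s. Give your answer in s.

r = n²a₀/Z = 3²·5.3e-11/5 = 9.5e-11 m
v = Zαc/n = 5·0.0073·3.0e8/3 = 3.6e6 m/s
T = 2πr/v = 1.6e-16 s

1.6e-16 s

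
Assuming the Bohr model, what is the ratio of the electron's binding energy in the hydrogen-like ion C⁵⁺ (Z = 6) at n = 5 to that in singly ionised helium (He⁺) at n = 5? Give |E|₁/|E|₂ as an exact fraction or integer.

9

|E| ∝ Z^2 · n^-2
|E|₁/|E|₂ = (6/2)^2 · (5/5)^-2 = 9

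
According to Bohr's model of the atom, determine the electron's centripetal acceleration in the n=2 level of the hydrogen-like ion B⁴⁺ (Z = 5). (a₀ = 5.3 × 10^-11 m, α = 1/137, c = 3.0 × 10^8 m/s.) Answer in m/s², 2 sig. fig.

7.1 × 10^23 m/s²

r = n²a₀/Z = 4.2 × 10^-11 m, v = Zαc/n = 5.5 × 10^6 m/s
a = v²/r = (5.5 × 10^6)² / 4.2 × 10^-11 = 7.1 × 10^23 m/s²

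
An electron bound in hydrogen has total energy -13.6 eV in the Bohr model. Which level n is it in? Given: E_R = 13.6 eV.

E_n = −E_R Z²/n² ⇒ n² = E_R Z²/(−E_n) = 13.6 × 1² / 13.6 ≈ 1.00
n = 1

1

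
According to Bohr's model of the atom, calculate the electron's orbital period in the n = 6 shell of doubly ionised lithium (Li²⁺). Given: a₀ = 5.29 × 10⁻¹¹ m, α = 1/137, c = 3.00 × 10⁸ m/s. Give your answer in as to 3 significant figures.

r = n²a₀/Z = 6²·5.29 × 10⁻¹¹/3 = 6.35 × 10⁻¹⁰ m
v = Zαc/n = 3·0.00730·3.00 × 10⁸/6 = 1.09 × 10⁶ m/s
T = 2πr/v = 3.64 × 10⁻¹⁵ s = 3640 as

3640 as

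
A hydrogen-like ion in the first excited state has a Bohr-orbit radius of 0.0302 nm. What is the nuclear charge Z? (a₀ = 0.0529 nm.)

r_n = n²a₀/Z ⇒ Z = n²a₀/r = 2² × 0.0529 / 0.0302 ≈ 7.01
Z = 7

7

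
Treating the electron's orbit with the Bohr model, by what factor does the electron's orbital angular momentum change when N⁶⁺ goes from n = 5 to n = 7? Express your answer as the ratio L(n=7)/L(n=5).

L = nℏ depends only on n, so L ∝ n.
L(n=7)/L(n=5) = (7/5)^1 = 7/5

7/5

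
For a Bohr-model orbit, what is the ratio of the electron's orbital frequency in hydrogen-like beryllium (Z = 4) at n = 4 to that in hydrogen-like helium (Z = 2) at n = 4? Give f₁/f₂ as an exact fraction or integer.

4

f ∝ Z^2 · n^-3
f₁/f₂ = (4/2)^2 · (4/4)^-3 = 4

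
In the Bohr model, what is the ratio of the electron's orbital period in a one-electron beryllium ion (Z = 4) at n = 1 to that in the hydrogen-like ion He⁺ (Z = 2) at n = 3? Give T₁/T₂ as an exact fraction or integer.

T ∝ Z^-2 · n^3
T₁/T₂ = (4/2)^-2 · (1/3)^3 = 1/108

1/108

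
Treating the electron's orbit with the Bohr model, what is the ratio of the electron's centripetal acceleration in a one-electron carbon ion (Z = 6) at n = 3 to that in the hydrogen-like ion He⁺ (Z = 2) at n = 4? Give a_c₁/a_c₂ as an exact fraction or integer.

a_c ∝ Z^3 · n^-4
a_c₁/a_c₂ = (6/2)^3 · (3/4)^-4 = 256/3

256/3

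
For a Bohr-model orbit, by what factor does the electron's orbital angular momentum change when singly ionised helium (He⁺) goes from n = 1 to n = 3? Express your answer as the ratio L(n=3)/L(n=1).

3

L = nℏ depends only on n, so L ∝ n.
L(n=3)/L(n=1) = (3/1)^1 = 3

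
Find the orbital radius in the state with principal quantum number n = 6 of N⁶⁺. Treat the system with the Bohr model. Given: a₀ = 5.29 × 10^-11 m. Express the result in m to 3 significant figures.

r_n = n²a₀/Z = 6² × 5.29 × 10^-11 / 7
    = 36 × 5.29 × 10^-11 / 7 = 2.72 × 10^-10 m

2.72 × 10^-10 m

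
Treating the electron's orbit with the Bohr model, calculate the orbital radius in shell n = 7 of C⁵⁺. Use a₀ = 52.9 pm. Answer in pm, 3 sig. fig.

r_n = n²a₀/Z = 7² × 52.9 / 6
    = 49 × 52.9 / 6 = 432 pm

432 pm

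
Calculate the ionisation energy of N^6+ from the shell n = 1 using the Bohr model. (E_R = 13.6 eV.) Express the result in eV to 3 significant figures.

666 eV

E_n = −E_R·Z²/n² = −13.6 × 7²/1² eV = -666 eV
Ionisation energy = −E_n = 666 eV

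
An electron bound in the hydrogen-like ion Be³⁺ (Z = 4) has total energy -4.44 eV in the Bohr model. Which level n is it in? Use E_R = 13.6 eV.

7

E_n = −E_R Z²/n² ⇒ n² = E_R Z²/(−E_n) = 13.6 × 4² / 4.44 ≈ 49.01
n = 7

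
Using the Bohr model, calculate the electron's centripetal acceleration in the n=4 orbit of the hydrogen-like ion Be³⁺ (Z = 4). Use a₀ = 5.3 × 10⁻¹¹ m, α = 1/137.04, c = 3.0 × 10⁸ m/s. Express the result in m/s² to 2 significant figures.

r = n²a₀/Z = 2.1 × 10⁻¹⁰ m, v = Zαc/n = 2.2 × 10⁶ m/s
a = v²/r = (2.2 × 10⁶)² / 2.1 × 10⁻¹⁰ = 2.3 × 10²² m/s²

2.3 × 10²² m/s²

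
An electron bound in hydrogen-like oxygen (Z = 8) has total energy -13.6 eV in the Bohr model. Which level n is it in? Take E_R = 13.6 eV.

E_n = −E_R Z²/n² ⇒ n² = E_R Z²/(−E_n) = 13.6 × 8² / 13.6 ≈ 64.00
n = 8

8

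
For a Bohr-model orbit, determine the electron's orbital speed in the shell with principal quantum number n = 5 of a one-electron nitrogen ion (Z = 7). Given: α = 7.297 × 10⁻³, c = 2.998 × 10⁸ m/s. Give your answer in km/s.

3063 km/s

v_n = Zαc/n = 7 × 0.007297 × 2.998 × 10⁸ / 5
    = 3063 km/s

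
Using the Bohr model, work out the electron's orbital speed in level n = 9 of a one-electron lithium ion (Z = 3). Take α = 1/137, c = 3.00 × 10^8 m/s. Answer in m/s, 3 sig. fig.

v_n = Zαc/n = 3 × 0.00730 × 3.00 × 10^8 / 9
    = 7.30 × 10^5 m/s

7.30 × 10^5 m/s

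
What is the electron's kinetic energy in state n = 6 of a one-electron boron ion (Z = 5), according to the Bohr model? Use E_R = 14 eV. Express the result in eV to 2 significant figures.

For a Coulomb orbit the virial theorem gives K = −E_n.
E_n = −E_R·Z²/n², so K = E_R·Z²/n² = 14 × 5²/6² = 9.7 eV

9.7 eV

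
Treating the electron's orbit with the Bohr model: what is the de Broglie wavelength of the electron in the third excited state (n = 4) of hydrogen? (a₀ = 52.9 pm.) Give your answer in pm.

1330 pm

The Bohr quantisation condition is nλ = 2πr_n.
r_n = n²a₀/Z = 846 pm
λ = 2πr_n/n = 2π·846/4 = 1330 pm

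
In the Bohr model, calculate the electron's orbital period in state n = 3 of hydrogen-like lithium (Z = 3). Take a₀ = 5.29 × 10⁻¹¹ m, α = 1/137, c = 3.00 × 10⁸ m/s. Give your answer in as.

455 as

r = n²a₀/Z = 3²·5.29 × 10⁻¹¹/3 = 1.59 × 10⁻¹⁰ m
v = Zαc/n = 3·0.00730·3.00 × 10⁸/3 = 2.19 × 10⁶ m/s
T = 2πr/v = 4.55 × 10⁻¹⁶ s = 455 as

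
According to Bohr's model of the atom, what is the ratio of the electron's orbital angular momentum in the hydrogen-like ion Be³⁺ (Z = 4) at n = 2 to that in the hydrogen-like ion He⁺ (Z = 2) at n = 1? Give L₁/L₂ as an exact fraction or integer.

L = nℏ is independent of Z.
L₁/L₂ = n₁/n₂ = 2/1 = 2

2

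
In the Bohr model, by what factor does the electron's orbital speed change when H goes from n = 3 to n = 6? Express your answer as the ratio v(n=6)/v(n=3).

v ∝ Z^1 · n^-1; with Z fixed, v ∝ n^-1.
v(n=6)/v(n=3) = (6/3)^-1 = 1/2

1/2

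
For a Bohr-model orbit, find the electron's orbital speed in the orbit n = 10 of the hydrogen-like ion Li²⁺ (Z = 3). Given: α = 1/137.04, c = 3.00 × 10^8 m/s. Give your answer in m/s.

v_n = Zαc/n = 3 × 0.00730 × 3.00 × 10^8 / 10
    = 6.57 × 10^5 m/s

6.57 × 10^5 m/s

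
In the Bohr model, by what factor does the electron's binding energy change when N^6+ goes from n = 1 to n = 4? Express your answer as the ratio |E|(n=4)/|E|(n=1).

|E| ∝ Z^2 · n^-2; with Z fixed, |E| ∝ n^-2.
|E|(n=4)/|E|(n=1) = (4/1)^-2 = 1/16

1/16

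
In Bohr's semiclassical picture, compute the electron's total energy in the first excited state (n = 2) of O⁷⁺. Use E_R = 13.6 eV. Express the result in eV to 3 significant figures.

E_n = −E_R·Z²/n² = −13.6 × 8²/2² = -218 eV

-218 eV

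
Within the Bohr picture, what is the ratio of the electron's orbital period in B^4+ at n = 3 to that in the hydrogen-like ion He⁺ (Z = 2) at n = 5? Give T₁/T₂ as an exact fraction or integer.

T ∝ Z^-2 · n^3
T₁/T₂ = (5/2)^-2 · (3/5)^3 = 108/3125

108/3125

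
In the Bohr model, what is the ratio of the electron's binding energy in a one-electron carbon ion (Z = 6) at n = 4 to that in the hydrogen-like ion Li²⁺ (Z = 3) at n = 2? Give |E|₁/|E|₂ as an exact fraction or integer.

|E| ∝ Z^2 · n^-2
|E|₁/|E|₂ = (6/3)^2 · (4/2)^-2 = 1

1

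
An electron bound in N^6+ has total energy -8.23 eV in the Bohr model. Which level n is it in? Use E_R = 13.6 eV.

9

E_n = −E_R Z²/n² ⇒ n² = E_R Z²/(−E_n) = 13.6 × 7² / 8.23 ≈ 80.97
n = 9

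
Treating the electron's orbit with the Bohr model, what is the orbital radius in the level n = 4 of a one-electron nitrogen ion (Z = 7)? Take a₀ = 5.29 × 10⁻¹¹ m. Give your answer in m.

1.21 × 10⁻¹⁰ m

r_n = n²a₀/Z = 4² × 5.29 × 10⁻¹¹ / 7
    = 16 × 5.29 × 10⁻¹¹ / 7 = 1.21 × 10⁻¹⁰ m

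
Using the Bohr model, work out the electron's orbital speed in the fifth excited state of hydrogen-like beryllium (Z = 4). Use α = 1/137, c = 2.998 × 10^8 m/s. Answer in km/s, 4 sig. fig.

v_n = Zαc/n = 4 × 0.007299 × 2.998 × 10^8 / 6
    = 1459 km/s

1459 km/s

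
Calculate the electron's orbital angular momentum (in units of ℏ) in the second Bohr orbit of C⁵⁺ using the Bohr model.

L_n = nℏ, so L/ℏ = n = 2.

2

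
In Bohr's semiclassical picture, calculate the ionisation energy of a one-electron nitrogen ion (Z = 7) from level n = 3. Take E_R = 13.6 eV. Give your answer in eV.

E_n = −E_R·Z²/n² = −13.6 × 7²/3² eV = -74.0 eV
Ionisation energy = −E_n = 74.0 eV

74.0 eV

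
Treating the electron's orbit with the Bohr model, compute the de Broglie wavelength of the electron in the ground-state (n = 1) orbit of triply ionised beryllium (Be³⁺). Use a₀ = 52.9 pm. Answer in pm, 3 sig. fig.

83.1 pm

The Bohr quantisation condition is nλ = 2πr_n.
r_n = n²a₀/Z = 13.2 pm
λ = 2πr_n/n = 2π·13.2/1 = 83.1 pm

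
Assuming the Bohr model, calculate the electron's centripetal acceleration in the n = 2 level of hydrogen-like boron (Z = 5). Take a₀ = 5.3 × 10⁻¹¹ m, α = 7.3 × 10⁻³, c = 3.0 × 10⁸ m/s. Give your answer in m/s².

r = n²a₀/Z = 4.2 × 10⁻¹¹ m, v = Zαc/n = 5.5 × 10⁶ m/s
a = v²/r = (5.5 × 10⁶)² / 4.2 × 10⁻¹¹ = 7.1 × 10²³ m/s²

7.1 × 10²³ m/s²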